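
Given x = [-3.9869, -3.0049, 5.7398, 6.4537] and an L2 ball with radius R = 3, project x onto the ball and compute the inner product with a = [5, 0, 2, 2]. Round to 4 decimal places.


Step 1: Compute ||x|| (intermediates to 6 decimals).
||x|| = sqrt((-3.9869)^2 + (-3.0049)^2 + 5.7398^2 + 6.4537^2) = 9.975988
Step 2: Project.
Since ||x|| > R, scale = R/||x|| = 3/9.975988 = 0.300722, proj(x) = scale * x
proj(x) = [-1.198949, -0.90364, 1.726084, 1.94077]
Step 3: Dot product.
a^T * proj(x) = 5*(-1.198949) + 0*(-0.90364) + 2*1.726084 + 2*1.94077 = 1.339


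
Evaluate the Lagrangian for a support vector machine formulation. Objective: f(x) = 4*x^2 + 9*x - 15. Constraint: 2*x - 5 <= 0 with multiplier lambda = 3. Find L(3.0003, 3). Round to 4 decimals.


Step 1: Evaluate f(x).
f(3.0003) = 4*3.0003^2 + 9*3.0003 - 15 = 48.0099
Step 2: Evaluate g(x).
g(3.0003) = 2*3.0003 - 5 = 1.0006
Step 3: Compute Lagrangian.
L = 48.0099 + 3*1.0006 = 51.0117


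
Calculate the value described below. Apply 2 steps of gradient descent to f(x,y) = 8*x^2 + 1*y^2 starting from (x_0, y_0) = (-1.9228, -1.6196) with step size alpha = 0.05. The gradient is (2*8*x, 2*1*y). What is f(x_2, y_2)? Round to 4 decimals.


Gradient descent on f(x,y) = 8*x^2 + 1*y^2.
Starting point: (-1.9228, -1.6196), alpha = 0.05
Step 1: grad_x = 2*8*-1.9228 = -30.7648, grad_y = 2*1*-1.6196 = -3.2392
  x_1 = -1.9228 - 0.05*-30.7648 = -0.3846
  y_1 = -1.6196 - 0.05*-3.2392 = -1.4576
Step 2: grad_x = 2*8*-0.3846 = -6.153, grad_y = 2*1*-1.4576 = -2.9153
  x_2 = -0.3846 - 0.05*-6.153 = -0.0769
  y_2 = -1.4576 - 0.05*-2.9153 = -1.3119
f(-0.0769, -1.3119) = 8*(-0.0769)^2 + 1*(-1.3119)^2 = 1.7683


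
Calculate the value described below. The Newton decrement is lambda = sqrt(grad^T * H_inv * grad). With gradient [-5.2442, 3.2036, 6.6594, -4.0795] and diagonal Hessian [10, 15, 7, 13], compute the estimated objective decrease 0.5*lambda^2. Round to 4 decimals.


Step 1: H is diagonal, so H^(-1) * g = [-0.5244, 0.2136, 0.9513, -0.3138].
Step 2: g^T H^(-1) g = sum_i g_i^2 / H_ii
  = (-5.2442)^2/10 + (3.2036)^2/15 + (6.6594)^2/7 + (-4.0795)^2/13
  = 2.7502 + 0.6842 + 6.3354 + 1.2802 = 11.0499
Step 3: Objective decrease = 0.5 * g^T H^(-1) g = 5.525


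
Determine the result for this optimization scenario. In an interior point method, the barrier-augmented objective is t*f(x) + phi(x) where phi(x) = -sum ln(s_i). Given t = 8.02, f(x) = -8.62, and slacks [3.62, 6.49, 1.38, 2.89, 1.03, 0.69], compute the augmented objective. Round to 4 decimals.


Step 1: Compute log-barrier.
ln values: [1.2865, 1.8703, 0.3221, 1.0613, 0.0296, -0.3711]
phi = -(1.2865 + 1.8703 + 0.3221 + 1.0613 + 0.0296 - 0.3711) = -4.1986
Step 2: Compute augmented objective.
t*f(x) = 8.02*-8.62 = -69.1324
Total = -69.1324 - 4.1986 = -73.331


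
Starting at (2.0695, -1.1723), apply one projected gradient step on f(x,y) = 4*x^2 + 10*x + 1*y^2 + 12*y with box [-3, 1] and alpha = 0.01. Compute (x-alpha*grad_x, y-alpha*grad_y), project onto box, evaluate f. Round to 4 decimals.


Step 1: Compute gradient at (2.0695, -1.1723).
grad_x = 2*4*2.0695 + 10 = 26.556
grad_y = 2*1*-1.1723 + 12 = 9.6554
Step 2: Gradient step.
x_raw = 2.0695 - 0.01*26.556 = 1.8039
y_raw = -1.1723 - 0.01*9.6554 = -1.2689
Step 3: Project onto [-3, 1].
x_proj = clip(1.8039) = 1.0
y_proj = clip(-1.2689) = -1.2689
Step 4: Evaluate f.
f(1.0, -1.2689) = 0.3837


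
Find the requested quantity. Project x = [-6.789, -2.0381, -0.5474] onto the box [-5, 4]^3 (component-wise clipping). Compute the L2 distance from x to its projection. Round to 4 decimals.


Project each component onto [-5, 4].
clip(-6.789) = -5.0, clip(-2.0381) = -2.0381, clip(-0.5474) = -0.5474
Projection = [-5.0, -2.0381, -0.5474]
Squared diffs: [3.2005, 0.0, 0.0]
Distance = sqrt(3.2005) = 1.789


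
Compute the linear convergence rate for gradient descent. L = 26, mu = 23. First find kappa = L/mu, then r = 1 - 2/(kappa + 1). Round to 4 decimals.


Step 1: Compute the condition number.
kappa = L/mu = 26/23 = 1.1304
Step 2: Compute the convergence rate.
r = 1 - 2/(kappa + 1) = 1 - 2*mu/(L + mu) = (L - mu)/(L + mu) = 3/49 = 0.0612


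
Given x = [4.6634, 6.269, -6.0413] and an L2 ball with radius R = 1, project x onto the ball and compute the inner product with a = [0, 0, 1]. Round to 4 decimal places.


Step 1: Compute ||x|| (intermediates to 6 decimals).
||x|| = sqrt(4.6634^2 + 6.269^2 + (-6.0413)^2) = 9.876486
Step 2: Project.
Since ||x|| > R, scale = R/||x|| = 1/9.876486 = 0.101251, proj(x) = scale * x
proj(x) = [0.472174, 0.634743, -0.611688]
Step 3: Dot product.
a^T * proj(x) = 0*0.472174 + 0*0.634743 + 1*(-0.611688) = -0.6117


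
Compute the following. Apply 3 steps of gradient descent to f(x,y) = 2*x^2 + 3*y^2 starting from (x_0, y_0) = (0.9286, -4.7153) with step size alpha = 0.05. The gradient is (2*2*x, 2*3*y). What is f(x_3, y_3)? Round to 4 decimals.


Gradient descent on f(x,y) = 2*x^2 + 3*y^2.
Starting point: (0.9286, -4.7153), alpha = 0.05
Step 1: grad_x = 2*2*0.9286 = 3.7144, grad_y = 2*3*-4.7153 = -28.2918
  x_1 = 0.9286 - 0.05*3.7144 = 0.7429
  y_1 = -4.7153 - 0.05*-28.2918 = -3.3007
Step 2: grad_x = 2*2*0.7429 = 2.9715, grad_y = 2*3*-3.3007 = -19.8043
  x_2 = 0.7429 - 0.05*2.9715 = 0.5943
  y_2 = -3.3007 - 0.05*-19.8043 = -2.3105
Step 3: grad_x = 2*2*0.5943 = 2.3772, grad_y = 2*3*-2.3105 = -13.863
  x_3 = 0.5943 - 0.05*2.3772 = 0.4754
  y_3 = -2.3105 - 0.05*-13.863 = -1.6173
f(0.4754, -1.6173) = 2*0.4754^2 + 3*(-1.6173)^2 = 8.2995


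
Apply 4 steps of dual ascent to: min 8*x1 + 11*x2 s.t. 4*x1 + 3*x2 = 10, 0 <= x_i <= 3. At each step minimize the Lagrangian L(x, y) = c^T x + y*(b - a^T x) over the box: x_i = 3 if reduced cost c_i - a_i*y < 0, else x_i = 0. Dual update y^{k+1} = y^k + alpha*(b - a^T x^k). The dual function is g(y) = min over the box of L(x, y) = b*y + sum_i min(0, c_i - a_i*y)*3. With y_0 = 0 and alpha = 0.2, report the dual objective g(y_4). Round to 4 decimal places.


Dual ascent for LP: min 8*x1 + 11*x2, 4*x1 + 3*x2 = 10, 0 <= x_i <= 3
Step 1: y^k = 0.0, reduced costs: (8.0, 11.0)
  x^k = (0.0, 0.0), subgradient = b - a^T x = 10.0
  y^{k+1} = 0.0 + 0.2*10.0 = 2.0
Step 2: y^k = 2.0, reduced costs: (0.0, 5.0)
  x^k = (0.0, 0.0), subgradient = b - a^T x = 10.0
  y^{k+1} = 2.0 + 0.2*10.0 = 4.0
Step 3: y^k = 4.0, reduced costs: (-8.0, -1.0)
  x^k = (3.0, 3.0), subgradient = b - a^T x = -11.0
  y^{k+1} = 4.0 + 0.2*-11.0 = 1.8
Step 4: y^k = 1.8, reduced costs: (0.8, 5.6)
  x^k = (0.0, 0.0), subgradient = b - a^T x = 10.0
  y^{k+1} = 1.8 + 0.2*10.0 = 3.8
Dual objective at y_4 = 3.8: reduced costs (-7.2, -0.4), box minimizer x = (3.0, 3.0)
g(y_4) = b*y + (c1 - a1*y)*x1 + (c2 - a2*y)*x2 = 10*3.8 + (-7.2)*3.0 + (-0.4)*3.0 = 38.0 - 21.6 - 1.2 = 15.2


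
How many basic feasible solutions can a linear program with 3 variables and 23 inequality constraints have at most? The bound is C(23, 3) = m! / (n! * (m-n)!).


Each vertex corresponds to some choice of n active constraints out of m, so the number of vertices is at most C(m, n) = m! / (n!(m-n)!).
m = 23, n = 3
Numerator: 23 * 22 * 21
Denominator: 3! = 6
C(23, 3) = 1771


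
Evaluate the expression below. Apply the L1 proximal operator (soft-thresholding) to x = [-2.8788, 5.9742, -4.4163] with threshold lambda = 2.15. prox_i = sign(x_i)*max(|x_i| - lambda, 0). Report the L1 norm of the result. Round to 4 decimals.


Soft-thresholding with lambda = 2.15:
prox(-2.8788) = sign(-2.8788)*max(|-2.8788| - 2.15, 0) = -0.7288
prox(5.9742) = sign(5.9742)*max(|5.9742| - 2.15, 0) = 3.8242
prox(-4.4163) = sign(-4.4163)*max(|-4.4163| - 2.15, 0) = -2.2663
prox(x) = [-0.7288, 3.8242, -2.2663]
||prox(x)||_1 = 0.7288 + 3.8242 + 2.2663 = 6.8193


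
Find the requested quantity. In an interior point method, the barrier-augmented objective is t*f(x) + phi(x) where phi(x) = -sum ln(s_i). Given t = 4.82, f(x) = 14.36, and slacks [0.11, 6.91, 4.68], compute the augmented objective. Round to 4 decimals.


Step 1: Compute log-barrier.
ln values: [-2.2073, 1.933, 1.5433]
phi = -(-2.2073 + 1.933 + 1.5433) = -1.269
Step 2: Compute augmented objective.
t*f(x) = 4.82*14.36 = 69.2152
Total = 69.2152 - 1.269 = 67.9462


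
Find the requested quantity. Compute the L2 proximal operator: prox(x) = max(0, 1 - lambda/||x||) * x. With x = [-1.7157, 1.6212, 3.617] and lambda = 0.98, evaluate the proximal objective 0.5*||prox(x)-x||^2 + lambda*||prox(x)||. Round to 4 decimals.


Step 1: Compute ||x||.
||x|| = 4.3191
Step 2: Compute scaling factor.
scale = max(0, 1 - 0.98/4.3191) = 0.7731
Step 3: prox(x) = [-1.3264, 1.2534, 2.7963]
||prox(x)|| = 3.3391
Step 4: Proximal objective.
0.5*||prox-x||^2 = 0.4802
lambda*||prox|| = 3.2723
Total = 3.7525


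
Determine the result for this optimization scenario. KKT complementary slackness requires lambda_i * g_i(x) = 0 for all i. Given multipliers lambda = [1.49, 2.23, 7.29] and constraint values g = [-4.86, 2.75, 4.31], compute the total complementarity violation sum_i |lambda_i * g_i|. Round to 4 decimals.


KKT complementary slackness check:
lambda_1 * g_1 = 1.49 * -4.86 = -7.2414
lambda_2 * g_2 = 2.23 * 2.75 = 6.1325
lambda_3 * g_3 = 7.29 * 4.31 = 31.4199
Total violation = 7.2414 + 6.1325 + 31.4199 = 44.7938


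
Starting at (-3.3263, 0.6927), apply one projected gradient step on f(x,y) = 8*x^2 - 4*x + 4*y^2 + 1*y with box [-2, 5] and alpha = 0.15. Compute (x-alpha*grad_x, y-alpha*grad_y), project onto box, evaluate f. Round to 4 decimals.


Step 1: Compute gradient at (-3.3263, 0.6927).
grad_x = 2*8*-3.3263 - 4 = -57.2208
grad_y = 2*4*0.6927 + 1 = 6.5416
Step 2: Gradient step.
x_raw = -3.3263 - 0.15*-57.2208 = 5.2568
y_raw = 0.6927 - 0.15*6.5416 = -0.2885
Step 3: Project onto [-2, 5].
x_proj = clip(5.2568) = 5.0
y_proj = clip(-0.2885) = -0.2885
Step 4: Evaluate f.
f(5.0, -0.2885) = 180.0445


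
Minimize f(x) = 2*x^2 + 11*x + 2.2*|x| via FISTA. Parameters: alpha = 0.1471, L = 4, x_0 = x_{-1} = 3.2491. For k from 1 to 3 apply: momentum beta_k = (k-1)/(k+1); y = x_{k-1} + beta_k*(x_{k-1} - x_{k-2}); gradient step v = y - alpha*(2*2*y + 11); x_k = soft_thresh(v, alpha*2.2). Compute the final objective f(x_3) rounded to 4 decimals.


FISTA on f(x) = 2*x^2 + 11*x + 2.2*|x|
L = 4, alpha = 0.1471
Iteration 1: beta = 0.0, y = 3.2491 + 0.0*(3.2491 - 3.2491) = 3.2491
  grad(y) = 23.9964, v = y - alpha*grad = -0.2808
  prox(v) = soft_thresh(-0.2808, 0.3236) = 0.0
Iteration 2: beta = 0.3333, y = 0.0 + 0.3333*(0.0 - 3.2491) = -1.083
  grad(y) = 6.6679, v = y - alpha*grad = -2.0639
  prox(v) = soft_thresh(-2.0639, 0.3236) = -1.7403
Iteration 3: beta = 0.5, y = -1.7403 + 0.5*(-1.7403 - 0.0) = -2.6104
  grad(y) = 0.5585, v = y - alpha*grad = -2.6925
  prox(v) = soft_thresh(-2.6925, 0.3236) = -2.3689
f(x_3) = 2*(-2.3689)^2 + 11*(-2.3689) + 2.2*|-2.3689| = -9.6229


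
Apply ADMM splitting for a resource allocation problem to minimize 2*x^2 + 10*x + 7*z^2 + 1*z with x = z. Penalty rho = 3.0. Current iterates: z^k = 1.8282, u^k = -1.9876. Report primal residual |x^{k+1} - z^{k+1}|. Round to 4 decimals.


ADMM iteration with rho = 3.0, z^k = 1.8282, u^k = -1.9876
Step 1: x-update.
Minimize 2*x^2 + 10*x + (3.0/2)*(x - 1.8282 - 1.9876)^2
FOC: (2*2 + 3.0)*x = -10 + 3.0*(1.8282 + 1.9876)
x^{k+1} = 0.2068
Step 2: z-update.
Minimize 7*z^2 + 1*z + (3.0/2)*(0.2068 - z - 1.9876)^2
FOC: (2*7 + 3.0)*z = -1 + 3.0*(0.2068 - 1.9876)
z^{k+1} = -0.3731
Step 3: u-update.
u^{k+1} = -1.9876 + 0.2068 + 0.3731 = -1.4077
Step 4: Primal residual = |0.2068 + 0.3731| = 0.5799


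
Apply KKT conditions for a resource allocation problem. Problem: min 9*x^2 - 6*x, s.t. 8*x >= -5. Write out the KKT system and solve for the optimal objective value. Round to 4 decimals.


Step 1: Try lambda = 0 (constraint inactive).
Stationarity: 2*9*x - 6 = 0
x* = 6/(2*9) = 1/3 = 0.3333 (rounded; the exact value 1/3 is used below)
Check constraint: 8*0.3333 = 2.6664 >= -5 -- satisfied.
Step 2: Compute optimal value.
f(x*) = 9*(1/3)^2 - 6*(1/3) = -1.0


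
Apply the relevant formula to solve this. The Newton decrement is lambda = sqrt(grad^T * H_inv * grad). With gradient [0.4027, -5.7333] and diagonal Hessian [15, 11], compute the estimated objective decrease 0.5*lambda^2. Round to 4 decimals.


Step 1: H is diagonal, so H^(-1) * g = [0.0268, -0.5212].
Step 2: g^T H^(-1) g = sum_i g_i^2 / H_ii
  = (0.4027)^2/15 + (-5.7333)^2/11
  = 0.0108 + 2.9882 = 2.9991
Step 3: Objective decrease = 0.5 * g^T H^(-1) g = 1.4995


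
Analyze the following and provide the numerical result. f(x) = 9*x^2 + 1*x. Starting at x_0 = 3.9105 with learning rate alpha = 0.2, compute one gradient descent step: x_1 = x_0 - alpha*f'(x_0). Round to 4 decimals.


We compute the gradient at x_0 and apply the update.
f'(x) = 18*x + 1
f'(3.9105) = 18*3.9105 + 1 = 71.389
x_1 = 3.9105 - 0.2*71.389 = -10.3673


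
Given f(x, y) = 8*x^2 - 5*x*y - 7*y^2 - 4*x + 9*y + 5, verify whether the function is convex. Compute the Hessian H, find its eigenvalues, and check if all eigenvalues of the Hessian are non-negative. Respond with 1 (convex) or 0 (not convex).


The Hessian of f(x,y) = 8*x^2 - 5*x*y - 7*y^2 - 4*x + 9*y + 5 is:
H = [[16, -5], [-5, -14]]
Trace = 16 - 14 = 2
Determinant = 16*-14 - (-5)^2 = -249
Discriminant = (2)^2 - 4*-249 = 1000.0
Eigenvalues: lambda_1 = -14.8114, lambda_2 = 16.8114
The function is not convex.

0


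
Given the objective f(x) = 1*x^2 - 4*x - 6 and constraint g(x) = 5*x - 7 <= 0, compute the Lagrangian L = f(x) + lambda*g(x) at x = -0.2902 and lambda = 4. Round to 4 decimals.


Step 1: Evaluate f(x).
f(-0.2902) = 1*(-0.2902)^2 - 4*(-0.2902) - 6 = -4.755
Step 2: Evaluate g(x).
g(-0.2902) = 5*-0.2902 - 7 = -8.451
Step 3: Compute Lagrangian.
L = -4.755 + 4*-8.451 = -38.559


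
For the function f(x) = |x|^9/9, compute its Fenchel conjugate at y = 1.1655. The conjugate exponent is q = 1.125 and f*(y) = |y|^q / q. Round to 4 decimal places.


The conjugate exponent q satisfies 1/p + 1/q = 1.
p = 9, so q = 9/(9 - 1) = 1.125
|y|^q = 1.1655^1.125 = 1.188
f*(1.1655) = 1.188 / 1.125 = 1.056


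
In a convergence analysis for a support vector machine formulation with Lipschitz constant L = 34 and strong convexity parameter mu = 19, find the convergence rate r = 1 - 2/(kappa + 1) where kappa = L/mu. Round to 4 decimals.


Step 1: Compute the condition number.
kappa = L/mu = 34/19 = 1.7895
Step 2: Compute the convergence rate.
r = 1 - 2/(kappa + 1) = 1 - 2*mu/(L + mu) = (L - mu)/(L + mu) = 15/53 = 0.283


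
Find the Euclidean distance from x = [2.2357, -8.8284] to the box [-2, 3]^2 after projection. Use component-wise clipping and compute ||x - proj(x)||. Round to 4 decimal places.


Project each component onto [-2, 3].
clip(2.2357) = 2.2357, clip(-8.8284) = -2.0
Projection = [2.2357, -2.0]
Squared diffs: [0.0, 46.627]
Distance = sqrt(46.627) = 6.8284


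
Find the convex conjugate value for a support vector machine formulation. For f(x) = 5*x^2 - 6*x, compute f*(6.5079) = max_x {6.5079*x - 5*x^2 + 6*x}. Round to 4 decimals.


f*(y) = sup_x {y*x - a*x^2 - b*x} = sup_x {(y-b)*x - a*x^2}
FOC: (y - b) - 2a*x = 0 => x* = (y - b)/(2a)
x* = (6.5079 + 6)/(2*5) = 1.2508
f*(6.5079) = (y-b)^2/(4a) = (6.5079 + 6)^2/(4*5)
= 156.4476/20 = 7.8224


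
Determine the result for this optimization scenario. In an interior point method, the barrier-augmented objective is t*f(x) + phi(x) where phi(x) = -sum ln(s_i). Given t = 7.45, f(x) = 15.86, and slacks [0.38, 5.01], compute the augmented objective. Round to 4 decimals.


Step 1: Compute log-barrier.
ln values: [-0.9676, 1.6114]
phi = -(-0.9676 + 1.6114) = -0.6439
Step 2: Compute augmented objective.
t*f(x) = 7.45*15.86 = 118.157
Total = 118.157 - 0.6439 = 117.5131


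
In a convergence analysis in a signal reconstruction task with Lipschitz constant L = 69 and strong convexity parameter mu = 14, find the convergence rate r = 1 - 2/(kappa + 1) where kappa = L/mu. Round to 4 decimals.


Step 1: Compute the condition number.
kappa = L/mu = 69/14 = 4.9286
Step 2: Compute the convergence rate.
r = 1 - 2/(kappa + 1) = 1 - 2*mu/(L + mu) = (L - mu)/(L + mu) = 55/83 = 0.6627


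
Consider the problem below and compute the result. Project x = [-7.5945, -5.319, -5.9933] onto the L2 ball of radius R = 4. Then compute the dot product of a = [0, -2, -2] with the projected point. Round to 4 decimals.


Step 1: Compute ||x|| (intermediates to 6 decimals).
||x|| = sqrt((-7.5945)^2 + (-5.319)^2 + (-5.9933)^2) = 11.040282
Step 2: Project.
Since ||x|| > R, scale = R/||x|| = 4/11.040282 = 0.36231, proj(x) = scale * x
proj(x) = [-2.751563, -1.927127, -2.171433]
Step 3: Dot product.
a^T * proj(x) = 0*(-2.751563) - 2*(-1.927127) - 2*(-2.171433) = 8.1971


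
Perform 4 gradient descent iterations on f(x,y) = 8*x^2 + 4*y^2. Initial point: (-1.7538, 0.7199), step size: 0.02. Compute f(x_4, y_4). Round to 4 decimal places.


Gradient descent on f(x,y) = 8*x^2 + 4*y^2.
Starting point: (-1.7538, 0.7199), alpha = 0.02
Step 1: grad_x = 2*8*-1.7538 = -28.0608, grad_y = 2*4*0.7199 = 5.7592
  x_1 = -1.7538 - 0.02*-28.0608 = -1.1926
  y_1 = 0.7199 - 0.02*5.7592 = 0.6047
Step 2: grad_x = 2*8*-1.1926 = -19.0813, grad_y = 2*4*0.6047 = 4.8377
  x_2 = -1.1926 - 0.02*-19.0813 = -0.811
  y_2 = 0.6047 - 0.02*4.8377 = 0.508
Step 3: grad_x = 2*8*-0.811 = -12.9753, grad_y = 2*4*0.508 = 4.0637
  x_3 = -0.811 - 0.02*-12.9753 = -0.5515
  y_3 = 0.508 - 0.02*4.0637 = 0.4267
Step 4: grad_x = 2*8*-0.5515 = -8.8232, grad_y = 2*4*0.4267 = 3.4135
  x_4 = -0.5515 - 0.02*-8.8232 = -0.375
  y_4 = 0.4267 - 0.02*3.4135 = 0.3584
f(-0.375, 0.3584) = 8*(-0.375)^2 + 4*0.3584^2 = 1.6388


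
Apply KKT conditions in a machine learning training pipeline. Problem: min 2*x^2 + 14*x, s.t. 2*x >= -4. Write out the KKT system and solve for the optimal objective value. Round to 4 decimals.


Step 1: Try lambda = 0 (constraint inactive).
x_unc = -14/(2*2) = -3.5
Check: 2*-3.5 = -7.0 < -4 -- violated!
Step 2: Constraint must be active: 2*x = -4
x* = -4/2 = -2.0
lambda = (2*2*(-2.0) + 14)/2 = 3.0
Step 3: Compute optimal value.
f(x*) = 2*(-2.0)^2 + 14*(-2.0) = -20.0


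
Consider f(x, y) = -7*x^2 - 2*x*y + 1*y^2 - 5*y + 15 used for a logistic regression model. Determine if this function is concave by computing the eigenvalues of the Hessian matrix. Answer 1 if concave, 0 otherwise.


The Hessian of f(x,y) = -7*x^2 - 2*x*y + 1*y^2 - 5*y + 15 is:
H = [[-14, -2], [-2, 2]]
Trace = -14 + 2 = -12
Determinant = -14*2 - (-2)^2 = -32
Discriminant = (-12)^2 - 4*-32 = 272.0
Eigenvalues: lambda_1 = -14.2462, lambda_2 = 2.2462
The function is not concave.

0


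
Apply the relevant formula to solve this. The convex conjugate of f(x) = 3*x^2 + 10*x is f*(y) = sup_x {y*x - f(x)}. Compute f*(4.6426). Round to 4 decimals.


f*(y) = sup_x {y*x - a*x^2 - b*x} = sup_x {(y-b)*x - a*x^2}
FOC: (y - b) - 2a*x = 0 => x* = (y - b)/(2a)
x* = (4.6426 - 10)/(2*3) = -0.8929
f*(4.6426) = (y-b)^2/(4a) = (4.6426 - 10)^2/(4*3)
= 28.7017/12 = 2.3918


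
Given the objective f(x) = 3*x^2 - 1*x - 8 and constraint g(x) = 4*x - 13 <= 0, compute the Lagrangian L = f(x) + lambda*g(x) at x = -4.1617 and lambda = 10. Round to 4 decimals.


Step 1: Evaluate f(x).
f(-4.1617) = 3*(-4.1617)^2 - 1*(-4.1617) - 8 = 48.1209
Step 2: Evaluate g(x).
g(-4.1617) = 4*-4.1617 - 13 = -29.6468
Step 3: Compute Lagrangian.
L = 48.1209 + 10*-29.6468 = -248.3471


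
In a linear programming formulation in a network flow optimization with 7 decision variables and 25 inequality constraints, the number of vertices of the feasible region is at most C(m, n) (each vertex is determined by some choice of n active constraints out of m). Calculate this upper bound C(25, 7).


Each vertex corresponds to some choice of n active constraints out of m, so the number of vertices is at most C(m, n) = m! / (n!(m-n)!).
m = 25, n = 7
Numerator: 25 * 24 * 23 * 22 * 21 * 20 * 19
Denominator: 7! = 5040
C(25, 7) = 480700


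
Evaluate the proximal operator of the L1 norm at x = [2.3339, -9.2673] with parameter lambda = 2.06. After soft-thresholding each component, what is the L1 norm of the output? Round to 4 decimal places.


Soft-thresholding with lambda = 2.06:
prox(2.3339) = sign(2.3339)*max(|2.3339| - 2.06, 0) = 0.2739
prox(-9.2673) = sign(-9.2673)*max(|-9.2673| - 2.06, 0) = -7.2073
prox(x) = [0.2739, -7.2073]
||prox(x)||_1 = 0.2739 + 7.2073 = 7.4812


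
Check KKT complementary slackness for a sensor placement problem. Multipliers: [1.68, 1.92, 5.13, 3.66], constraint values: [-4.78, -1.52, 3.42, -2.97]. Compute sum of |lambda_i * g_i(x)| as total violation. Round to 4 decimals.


KKT complementary slackness check:
lambda_1 * g_1 = 1.68 * -4.78 = -8.0304
lambda_2 * g_2 = 1.92 * -1.52 = -2.9184
lambda_3 * g_3 = 5.13 * 3.42 = 17.5446
lambda_4 * g_4 = 3.66 * -2.97 = -10.8702
Total violation = 8.0304 + 2.9184 + 17.5446 + 10.8702 = 39.3636


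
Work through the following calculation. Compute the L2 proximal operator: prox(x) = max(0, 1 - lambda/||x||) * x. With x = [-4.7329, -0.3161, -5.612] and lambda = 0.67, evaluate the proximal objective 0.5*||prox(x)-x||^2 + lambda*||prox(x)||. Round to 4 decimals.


Step 1: Compute ||x||.
||x|| = 7.3481
Step 2: Compute scaling factor.
scale = max(0, 1 - 0.67/7.3481) = 0.9088
Step 3: prox(x) = [-4.3014, -0.2873, -5.1003]
||prox(x)|| = 6.6781
Step 4: Proximal objective.
0.5*||prox-x||^2 = 0.2245
lambda*||prox|| = 4.4743
Total = 4.6988


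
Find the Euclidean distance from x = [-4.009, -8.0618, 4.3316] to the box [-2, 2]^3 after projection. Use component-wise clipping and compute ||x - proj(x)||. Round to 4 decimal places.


Project each component onto [-2, 2].
clip(-4.009) = -2.0, clip(-8.0618) = -2.0, clip(4.3316) = 2.0
Projection = [-2.0, -2.0, 2.0]
Squared diffs: [4.0361, 36.7454, 5.4364]
Distance = sqrt(46.2179) = 6.7984


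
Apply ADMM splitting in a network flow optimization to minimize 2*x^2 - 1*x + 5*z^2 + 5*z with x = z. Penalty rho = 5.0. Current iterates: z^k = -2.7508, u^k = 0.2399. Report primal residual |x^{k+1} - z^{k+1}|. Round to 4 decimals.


ADMM iteration with rho = 5.0, z^k = -2.7508, u^k = 0.2399
Step 1: x-update.
Minimize 2*x^2 - 1*x + (5.0/2)*(x + 2.7508 + 0.2399)^2
FOC: (2*2 + 5.0)*x = 1 + 5.0*(-2.7508 - 0.2399)
x^{k+1} = -1.5504
Step 2: z-update.
Minimize 5*z^2 + 5*z + (5.0/2)*(-1.5504 - z + 0.2399)^2
FOC: (2*5 + 5.0)*z = -5 + 5.0*(-1.5504 + 0.2399)
z^{k+1} = -0.7702
Step 3: u-update.
u^{k+1} = 0.2399 - 1.5504 + 0.7702 = -0.5403
Step 4: Primal residual = |-1.5504 + 0.7702| = 0.7802


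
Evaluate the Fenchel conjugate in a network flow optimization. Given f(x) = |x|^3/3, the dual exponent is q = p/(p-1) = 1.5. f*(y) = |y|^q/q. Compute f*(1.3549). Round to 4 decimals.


The conjugate exponent q satisfies 1/p + 1/q = 1.
p = 3, so q = 3/(3 - 1) = 1.5
|y|^q = 1.3549^1.5 = 1.5771
f*(1.3549) = 1.5771 / 1.5 = 1.0514


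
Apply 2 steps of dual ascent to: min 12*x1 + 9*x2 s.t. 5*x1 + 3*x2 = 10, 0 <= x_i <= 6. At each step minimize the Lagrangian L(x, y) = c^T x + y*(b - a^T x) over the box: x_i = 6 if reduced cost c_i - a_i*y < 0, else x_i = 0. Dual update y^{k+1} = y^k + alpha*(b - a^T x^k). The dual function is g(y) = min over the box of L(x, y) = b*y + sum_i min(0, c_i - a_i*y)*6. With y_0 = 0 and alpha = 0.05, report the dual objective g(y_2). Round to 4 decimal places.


Dual ascent for LP: min 12*x1 + 9*x2, 5*x1 + 3*x2 = 10, 0 <= x_i <= 6
Step 1: y^k = 0.0, reduced costs: (12.0, 9.0)
  x^k = (0.0, 0.0), subgradient = b - a^T x = 10.0
  y^{k+1} = 0.0 + 0.05*10.0 = 0.5
Step 2: y^k = 0.5, reduced costs: (9.5, 7.5)
  x^k = (0.0, 0.0), subgradient = b - a^T x = 10.0
  y^{k+1} = 0.5 + 0.05*10.0 = 1.0
Dual objective at y_2 = 1.0: reduced costs (7.0, 6.0), box minimizer x = (0.0, 0.0)
g(y_2) = b*y + (c1 - a1*y)*x1 + (c2 - a2*y)*x2 = 10*1.0 + 7.0*0.0 + 6.0*0.0 = 10.0 + 0.0 + 0.0 = 10.0


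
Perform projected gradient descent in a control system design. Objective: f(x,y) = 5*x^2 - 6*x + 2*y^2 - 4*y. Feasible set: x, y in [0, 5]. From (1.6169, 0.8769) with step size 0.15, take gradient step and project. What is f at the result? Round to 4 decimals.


Step 1: Compute gradient at (1.6169, 0.8769).
grad_x = 2*5*1.6169 - 6 = 10.169
grad_y = 2*2*0.8769 - 4 = -0.4924
Step 2: Gradient step.
x_raw = 1.6169 - 0.15*10.169 = 0.0916
y_raw = 0.8769 - 0.15*-0.4924 = 0.9508
Step 3: Project onto [0, 5].
x_proj = clip(0.0916) = 0.0916
y_proj = clip(0.9508) = 0.9508
Step 4: Evaluate f.
f(0.0916, 0.9508) = -2.5025


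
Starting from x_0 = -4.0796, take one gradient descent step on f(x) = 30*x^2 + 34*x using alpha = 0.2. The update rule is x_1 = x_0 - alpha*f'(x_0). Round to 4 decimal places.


We compute the gradient at x_0 and apply the update.
f'(x) = 60*x + 34
f'(-4.0796) = 60*-4.0796 + 34 = -210.776
x_1 = -4.0796 - 0.2*-210.776 = 38.0756


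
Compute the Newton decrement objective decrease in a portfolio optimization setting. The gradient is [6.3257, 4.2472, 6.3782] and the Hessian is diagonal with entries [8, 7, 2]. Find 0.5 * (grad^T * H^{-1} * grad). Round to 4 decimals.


Step 1: H is diagonal, so H^(-1) * g = [0.7907, 0.6067, 3.1891].
Step 2: g^T H^(-1) g = sum_i g_i^2 / H_ii
  = (6.3257)^2/8 + (4.2472)^2/7 + (6.3782)^2/2
  = 5.0018 + 2.577 + 20.3407 = 27.9195
Step 3: Objective decrease = 0.5 * g^T H^(-1) g = 13.9597


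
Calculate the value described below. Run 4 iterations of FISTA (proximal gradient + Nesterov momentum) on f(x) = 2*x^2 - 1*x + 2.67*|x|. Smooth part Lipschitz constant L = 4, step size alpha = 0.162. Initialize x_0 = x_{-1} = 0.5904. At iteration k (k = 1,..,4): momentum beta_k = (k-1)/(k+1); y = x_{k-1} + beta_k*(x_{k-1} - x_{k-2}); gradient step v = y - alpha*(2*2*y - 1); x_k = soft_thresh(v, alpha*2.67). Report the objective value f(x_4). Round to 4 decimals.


FISTA on f(x) = 2*x^2 - 1*x + 2.67*|x|
L = 4, alpha = 0.162
Iteration 1: beta = 0.0, y = 0.5904 + 0.0*(0.5904 - 0.5904) = 0.5904
  grad(y) = 1.3616, v = y - alpha*grad = 0.3698
  prox(v) = soft_thresh(0.3698, 0.4325) = 0.0
Iteration 2: beta = 0.3333, y = 0.0 + 0.3333*(0.0 - 0.5904) = -0.1968
  grad(y) = -1.7872, v = y - alpha*grad = 0.0927
  prox(v) = soft_thresh(0.0927, 0.4325) = 0.0
Iteration 3: beta = 0.5, y = 0.0 + 0.5*(0.0 - 0.0) = 0.0
  grad(y) = -1.0, v = y - alpha*grad = 0.162
  prox(v) = soft_thresh(0.162, 0.4325) = 0.0
Iteration 4: beta = 0.6, y = 0.0 + 0.6*(0.0 - 0.0) = 0.0
  grad(y) = -1.0, v = y - alpha*grad = 0.162
  prox(v) = soft_thresh(0.162, 0.4325) = 0.0
f(x_4) = 2*0.0^2 - 1*0.0 + 2.67*|0.0| = 0.0


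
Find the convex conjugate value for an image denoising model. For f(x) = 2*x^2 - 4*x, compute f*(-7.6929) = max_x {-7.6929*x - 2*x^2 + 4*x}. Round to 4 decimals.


f*(y) = sup_x {y*x - a*x^2 - b*x} = sup_x {(y-b)*x - a*x^2}
FOC: (y - b) - 2a*x = 0 => x* = (y - b)/(2a)
x* = (-7.6929 + 4)/(2*2) = -0.9232
f*(-7.6929) = (y-b)^2/(4a) = (-7.6929 + 4)^2/(4*2)
= 13.6375/8 = 1.7047


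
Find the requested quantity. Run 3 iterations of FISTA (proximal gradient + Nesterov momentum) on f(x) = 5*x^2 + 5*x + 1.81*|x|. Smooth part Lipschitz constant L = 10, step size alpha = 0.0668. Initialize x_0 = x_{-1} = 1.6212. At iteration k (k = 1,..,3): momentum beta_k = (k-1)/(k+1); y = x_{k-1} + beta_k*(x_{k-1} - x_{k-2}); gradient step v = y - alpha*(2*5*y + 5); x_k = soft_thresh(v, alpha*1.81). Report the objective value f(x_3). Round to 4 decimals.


FISTA on f(x) = 5*x^2 + 5*x + 1.81*|x|
L = 10, alpha = 0.0668
Iteration 1: beta = 0.0, y = 1.6212 + 0.0*(1.6212 - 1.6212) = 1.6212
  grad(y) = 21.212, v = y - alpha*grad = 0.2042
  prox(v) = soft_thresh(0.2042, 0.1209) = 0.0833
Iteration 2: beta = 0.3333, y = 0.0833 + 0.3333*(0.0833 - 1.6212) = -0.4293
  grad(y) = 0.7071, v = y - alpha*grad = -0.4765
  prox(v) = soft_thresh(-0.4765, 0.1209) = -0.3556
Iteration 3: beta = 0.5, y = -0.3556 + 0.5*(-0.3556 - 0.0833) = -0.5751
  grad(y) = -0.7509, v = y - alpha*grad = -0.5249
  prox(v) = soft_thresh(-0.5249, 0.1209) = -0.404
f(x_3) = 5*(-0.404)^2 + 5*(-0.404) + 1.81*|-0.404| = -0.4727


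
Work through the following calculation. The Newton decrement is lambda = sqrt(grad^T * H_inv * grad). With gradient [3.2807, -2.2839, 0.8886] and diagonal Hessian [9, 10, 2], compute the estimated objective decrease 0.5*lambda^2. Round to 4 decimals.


Step 1: H is diagonal, so H^(-1) * g = [0.3645, -0.2284, 0.4443].
Step 2: g^T H^(-1) g = sum_i g_i^2 / H_ii
  = (3.2807)^2/9 + (-2.2839)^2/10 + (0.8886)^2/2
  = 1.1959 + 0.5216 + 0.3948 = 2.1123
Step 3: Objective decrease = 0.5 * g^T H^(-1) g = 1.0562


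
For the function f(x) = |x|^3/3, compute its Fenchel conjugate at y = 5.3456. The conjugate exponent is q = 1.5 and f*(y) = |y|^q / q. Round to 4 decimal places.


The conjugate exponent q satisfies 1/p + 1/q = 1.
p = 3, so q = 3/(3 - 1) = 1.5
|y|^q = 5.3456^1.5 = 12.3593
f*(5.3456) = 12.3593 / 1.5 = 8.2395


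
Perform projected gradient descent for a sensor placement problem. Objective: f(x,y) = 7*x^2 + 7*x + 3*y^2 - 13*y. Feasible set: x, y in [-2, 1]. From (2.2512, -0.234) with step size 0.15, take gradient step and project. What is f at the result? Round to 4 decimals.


Step 1: Compute gradient at (2.2512, -0.234).
grad_x = 2*7*2.2512 + 7 = 38.5168
grad_y = 2*3*-0.234 - 13 = -14.404
Step 2: Gradient step.
x_raw = 2.2512 - 0.15*38.5168 = -3.5263
y_raw = -0.234 - 0.15*-14.404 = 1.9266
Step 3: Project onto [-2, 1].
x_proj = clip(-3.5263) = -2.0
y_proj = clip(1.9266) = 1.0
Step 4: Evaluate f.
f(-2.0, 1.0) = 4.0


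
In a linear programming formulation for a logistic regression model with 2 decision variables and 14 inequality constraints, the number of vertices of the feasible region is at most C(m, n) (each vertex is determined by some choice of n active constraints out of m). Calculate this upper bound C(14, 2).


Each vertex corresponds to some choice of n active constraints out of m, so the number of vertices is at most C(m, n) = m! / (n!(m-n)!).
m = 14, n = 2
Numerator: 14 * 13
Denominator: 2! = 2
C(14, 2) = 91


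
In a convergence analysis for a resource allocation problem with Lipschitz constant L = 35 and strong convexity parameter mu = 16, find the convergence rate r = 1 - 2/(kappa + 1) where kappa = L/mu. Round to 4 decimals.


Step 1: Compute the condition number.
kappa = L/mu = 35/16 = 2.1875
Step 2: Compute the convergence rate.
r = 1 - 2/(kappa + 1) = 1 - 2*mu/(L + mu) = (L - mu)/(L + mu) = 19/51 = 0.3725


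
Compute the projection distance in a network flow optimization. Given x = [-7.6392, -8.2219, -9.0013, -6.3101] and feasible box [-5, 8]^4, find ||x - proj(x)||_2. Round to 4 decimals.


Project each component onto [-5, 8].
clip(-7.6392) = -5.0, clip(-8.2219) = -5.0, clip(-9.0013) = -5.0, clip(-6.3101) = -5.0
Projection = [-5.0, -5.0, -5.0, -5.0]
Squared diffs: [6.9654, 10.3806, 16.0104, 1.7164]
Distance = sqrt(35.0728) = 5.9222


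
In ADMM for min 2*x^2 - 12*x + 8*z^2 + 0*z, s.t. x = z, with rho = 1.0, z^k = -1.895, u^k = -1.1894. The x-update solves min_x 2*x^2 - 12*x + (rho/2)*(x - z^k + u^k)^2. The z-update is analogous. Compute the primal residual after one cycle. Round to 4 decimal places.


ADMM iteration with rho = 1.0, z^k = -1.895, u^k = -1.1894
Step 1: x-update.
Minimize 2*x^2 - 12*x + (1.0/2)*(x + 1.895 - 1.1894)^2
FOC: (2*2 + 1.0)*x = 12 + 1.0*(-1.895 + 1.1894)
x^{k+1} = 2.2589
Step 2: z-update.
Minimize 8*z^2 + 0*z + (1.0/2)*(2.2589 - z - 1.1894)^2
FOC: (2*8 + 1.0)*z = 0 + 1.0*(2.2589 - 1.1894)
z^{k+1} = 0.0629
Step 3: u-update.
u^{k+1} = -1.1894 + 2.2589 - 0.0629 = 1.0066
Step 4: Primal residual = |2.2589 - 0.0629| = 2.196


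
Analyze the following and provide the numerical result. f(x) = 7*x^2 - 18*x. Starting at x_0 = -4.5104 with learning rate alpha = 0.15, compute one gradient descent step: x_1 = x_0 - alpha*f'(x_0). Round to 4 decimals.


We compute the gradient at x_0 and apply the update.
f'(x) = 14*x - 18
f'(-4.5104) = 14*-4.5104 - 18 = -81.1456
x_1 = -4.5104 - 0.15*-81.1456 = 7.6614


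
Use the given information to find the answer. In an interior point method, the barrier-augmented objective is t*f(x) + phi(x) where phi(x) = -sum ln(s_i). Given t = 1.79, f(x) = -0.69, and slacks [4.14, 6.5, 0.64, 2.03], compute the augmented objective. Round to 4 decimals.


Step 1: Compute log-barrier.
ln values: [1.4207, 1.8718, -0.4463, 0.708]
phi = -(1.4207 + 1.8718 - 0.4463 + 0.708) = -3.5542
Step 2: Compute augmented objective.
t*f(x) = 1.79*-0.69 = -1.2351
Total = -1.2351 - 3.5542 = -4.7893


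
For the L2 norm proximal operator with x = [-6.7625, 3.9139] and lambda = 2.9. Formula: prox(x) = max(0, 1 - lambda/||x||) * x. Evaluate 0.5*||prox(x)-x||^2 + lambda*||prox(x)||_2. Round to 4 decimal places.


Step 1: Compute ||x||.
||x|| = 7.8135
Step 2: Compute scaling factor.
scale = max(0, 1 - 2.9/7.8135) = 0.6288
Step 3: prox(x) = [-4.2526, 2.4612]
||prox(x)|| = 4.9135
Step 4: Proximal objective.
0.5*||prox-x||^2 = 4.205
lambda*||prox|| = 14.2492
Total = 18.454


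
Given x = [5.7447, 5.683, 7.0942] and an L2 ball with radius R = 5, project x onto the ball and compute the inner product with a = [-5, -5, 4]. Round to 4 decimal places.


Step 1: Compute ||x|| (intermediates to 6 decimals).
||x|| = sqrt(5.7447^2 + 5.683^2 + 7.0942^2) = 10.752941
Step 2: Project.
Since ||x|| > R, scale = R/||x|| = 5/10.752941 = 0.464989, proj(x) = scale * x
proj(x) = [2.671222, 2.642532, 3.298725]
Step 3: Dot product.
a^T * proj(x) = -5*2.671222 - 5*2.642532 + 4*3.298725 = -13.3739


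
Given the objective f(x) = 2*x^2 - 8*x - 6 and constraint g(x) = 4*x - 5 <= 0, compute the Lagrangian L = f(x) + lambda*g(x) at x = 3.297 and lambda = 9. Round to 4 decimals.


Step 1: Evaluate f(x).
f(3.297) = 2*3.297^2 - 8*3.297 - 6 = -10.6356
Step 2: Evaluate g(x).
g(3.297) = 4*3.297 - 5 = 8.188
Step 3: Compute Lagrangian.
L = -10.6356 + 9*8.188 = 63.0564


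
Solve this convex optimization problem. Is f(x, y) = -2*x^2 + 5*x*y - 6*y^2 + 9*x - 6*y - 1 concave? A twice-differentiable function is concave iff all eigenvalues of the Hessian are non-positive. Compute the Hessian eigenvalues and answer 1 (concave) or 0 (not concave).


The Hessian of f(x,y) = -2*x^2 + 5*x*y - 6*y^2 + 9*x - 6*y - 1 is:
H = [[-4, 5], [5, -12]]
Trace = -4 - 12 = -16
Determinant = -4*-12 - (5)^2 = 23
Discriminant = (-16)^2 - 4*23 = 164.0
Eigenvalues: lambda_1 = -14.4031, lambda_2 = -1.5969
The function is concave.

1


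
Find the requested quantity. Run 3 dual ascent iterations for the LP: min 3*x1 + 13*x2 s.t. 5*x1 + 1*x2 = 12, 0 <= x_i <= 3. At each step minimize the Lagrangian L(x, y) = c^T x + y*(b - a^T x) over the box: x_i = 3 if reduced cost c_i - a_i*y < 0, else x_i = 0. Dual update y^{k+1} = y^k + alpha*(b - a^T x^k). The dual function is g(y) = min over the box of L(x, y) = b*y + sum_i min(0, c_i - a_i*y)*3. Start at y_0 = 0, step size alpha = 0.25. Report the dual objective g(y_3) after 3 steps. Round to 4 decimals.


Dual ascent for LP: min 3*x1 + 13*x2, 5*x1 + 1*x2 = 12, 0 <= x_i <= 3
Step 1: y^k = 0.0, reduced costs: (3.0, 13.0)
  x^k = (0.0, 0.0), subgradient = b - a^T x = 12.0
  y^{k+1} = 0.0 + 0.25*12.0 = 3.0
Step 2: y^k = 3.0, reduced costs: (-12.0, 10.0)
  x^k = (3.0, 0.0), subgradient = b - a^T x = -3.0
  y^{k+1} = 3.0 + 0.25*-3.0 = 2.25
Step 3: y^k = 2.25, reduced costs: (-8.25, 10.75)
  x^k = (3.0, 0.0), subgradient = b - a^T x = -3.0
  y^{k+1} = 2.25 + 0.25*-3.0 = 1.5
Dual objective at y_3 = 1.5: reduced costs (-4.5, 11.5), box minimizer x = (3.0, 0.0)
g(y_3) = b*y + (c1 - a1*y)*x1 + (c2 - a2*y)*x2 = 12*1.5 + (-4.5)*3.0 + 11.5*0.0 = 18.0 - 13.5 + 0.0 = 4.5


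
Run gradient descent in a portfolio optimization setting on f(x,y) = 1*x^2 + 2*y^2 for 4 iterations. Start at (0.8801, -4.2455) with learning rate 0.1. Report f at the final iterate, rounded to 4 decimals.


Gradient descent on f(x,y) = 1*x^2 + 2*y^2.
Starting point: (0.8801, -4.2455), alpha = 0.1
Step 1: grad_x = 2*1*0.8801 = 1.7602, grad_y = 2*2*-4.2455 = -16.982
  x_1 = 0.8801 - 0.1*1.7602 = 0.7041
  y_1 = -4.2455 - 0.1*-16.982 = -2.5473
Step 2: grad_x = 2*1*0.7041 = 1.4082, grad_y = 2*2*-2.5473 = -10.1892
  x_2 = 0.7041 - 0.1*1.4082 = 0.5633
  y_2 = -2.5473 - 0.1*-10.1892 = -1.5284
Step 3: grad_x = 2*1*0.5633 = 1.1265, grad_y = 2*2*-1.5284 = -6.1135
  x_3 = 0.5633 - 0.1*1.1265 = 0.4506
  y_3 = -1.5284 - 0.1*-6.1135 = -0.917
Step 4: grad_x = 2*1*0.4506 = 0.9012, grad_y = 2*2*-0.917 = -3.6681
  x_4 = 0.4506 - 0.1*0.9012 = 0.3605
  y_4 = -0.917 - 0.1*-3.6681 = -0.5502
f(0.3605, -0.5502) = 1*0.3605^2 + 2*(-0.5502)^2 = 0.7354


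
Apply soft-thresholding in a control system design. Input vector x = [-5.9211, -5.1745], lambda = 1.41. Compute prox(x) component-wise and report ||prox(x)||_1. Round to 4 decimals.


Soft-thresholding with lambda = 1.41:
prox(-5.9211) = sign(-5.9211)*max(|-5.9211| - 1.41, 0) = -4.5111
prox(-5.1745) = sign(-5.1745)*max(|-5.1745| - 1.41, 0) = -3.7645
prox(x) = [-4.5111, -3.7645]
||prox(x)||_1 = 4.5111 + 3.7645 = 8.2756


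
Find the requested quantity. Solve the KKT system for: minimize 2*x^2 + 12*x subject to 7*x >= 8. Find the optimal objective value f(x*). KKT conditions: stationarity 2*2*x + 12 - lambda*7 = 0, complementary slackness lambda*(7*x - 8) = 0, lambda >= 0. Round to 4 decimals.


Step 1: Try lambda = 0 (constraint inactive).
x_unc = -12/(2*2) = -3.0
Check: 7*-3.0 = -21.0 < 8 -- violated!
Step 2: Constraint must be active: 7*x = 8
x* = 8/7 = 1.1429 (rounded; the exact value 8/7 is used below)
lambda = (2*2*(8/7) + 12)/7 = 2.3673
Step 3: Compute optimal value.
f(x*) = 2*(8/7)^2 + 12*(8/7) = 16.3265


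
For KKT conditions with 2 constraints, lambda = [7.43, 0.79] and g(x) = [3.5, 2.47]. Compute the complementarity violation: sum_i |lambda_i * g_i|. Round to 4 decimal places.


KKT complementary slackness check:
lambda_1 * g_1 = 7.43 * 3.5 = 26.005
lambda_2 * g_2 = 0.79 * 2.47 = 1.9513
Total violation = 26.005 + 1.9513 = 27.9563


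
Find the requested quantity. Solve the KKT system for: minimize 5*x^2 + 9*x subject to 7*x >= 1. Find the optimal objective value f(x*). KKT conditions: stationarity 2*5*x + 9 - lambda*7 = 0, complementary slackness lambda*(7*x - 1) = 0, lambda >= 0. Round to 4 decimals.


Step 1: Try lambda = 0 (constraint inactive).
x_unc = -9/(2*5) = -0.9
Check: 7*-0.9 = -6.3 < 1 -- violated!
Step 2: Constraint must be active: 7*x = 1
x* = 1/7 = 0.1429 (rounded; the exact value 1/7 is used below)
lambda = (2*5*(1/7) + 9)/7 = 1.4898
Step 3: Compute optimal value.
f(x*) = 5*(1/7)^2 + 9*(1/7) = 1.3878


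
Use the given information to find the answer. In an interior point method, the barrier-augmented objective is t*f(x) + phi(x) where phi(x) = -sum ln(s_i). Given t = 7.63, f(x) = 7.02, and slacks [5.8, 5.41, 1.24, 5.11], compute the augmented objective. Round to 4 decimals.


Step 1: Compute log-barrier.
ln values: [1.7579, 1.6882, 0.2151, 1.6312]
phi = -(1.7579 + 1.6882 + 0.2151 + 1.6312) = -5.2924
Step 2: Compute augmented objective.
t*f(x) = 7.63*7.02 = 53.5626
Total = 53.5626 - 5.2924 = 48.2702


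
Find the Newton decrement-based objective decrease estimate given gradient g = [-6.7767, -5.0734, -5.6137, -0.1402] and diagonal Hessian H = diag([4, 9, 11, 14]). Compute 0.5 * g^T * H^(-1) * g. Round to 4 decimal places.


Step 1: H is diagonal, so H^(-1) * g = [-1.6942, -0.5637, -0.5103, -0.01].
Step 2: g^T H^(-1) g = sum_i g_i^2 / H_ii
  = (-6.7767)^2/4 + (-5.0734)^2/9 + (-5.6137)^2/11 + (-0.1402)^2/14
  = 11.4809 + 2.8599 + 2.8649 + 0.0014 = 17.2071
Step 3: Objective decrease = 0.5 * g^T H^(-1) g = 8.6036


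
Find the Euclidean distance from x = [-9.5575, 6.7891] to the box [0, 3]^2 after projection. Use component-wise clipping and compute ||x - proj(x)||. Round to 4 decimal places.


Project each component onto [0, 3].
clip(-9.5575) = 0.0, clip(6.7891) = 3.0
Projection = [0.0, 3.0]
Squared diffs: [91.3458, 14.3573]
Distance = sqrt(105.7031) = 10.2812


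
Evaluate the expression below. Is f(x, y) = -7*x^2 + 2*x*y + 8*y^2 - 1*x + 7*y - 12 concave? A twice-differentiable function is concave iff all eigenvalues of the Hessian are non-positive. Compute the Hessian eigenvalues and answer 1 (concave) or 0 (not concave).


The Hessian of f(x,y) = -7*x^2 + 2*x*y + 8*y^2 - 1*x + 7*y - 12 is:
H = [[-14, 2], [2, 16]]
Trace = -14 + 16 = 2
Determinant = -14*16 - (2)^2 = -228
Discriminant = (2)^2 - 4*-228 = 916.0
Eigenvalues: lambda_1 = -14.1327, lambda_2 = 16.1327
The function is not concave.

0
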